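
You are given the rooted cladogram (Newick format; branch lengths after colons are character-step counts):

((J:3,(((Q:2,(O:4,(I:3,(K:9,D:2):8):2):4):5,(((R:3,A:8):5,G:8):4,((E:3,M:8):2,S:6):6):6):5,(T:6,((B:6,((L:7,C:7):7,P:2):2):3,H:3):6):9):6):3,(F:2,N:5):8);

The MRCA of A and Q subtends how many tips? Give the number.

11

The MRCA of A and Q is the node subtending ((Q,(O,(I,(K,D)))),(((R,A),G),((E,M),S))).
That clade contains 11 terminal taxa: A, D, E, G, I, K, M, O, Q, R, S.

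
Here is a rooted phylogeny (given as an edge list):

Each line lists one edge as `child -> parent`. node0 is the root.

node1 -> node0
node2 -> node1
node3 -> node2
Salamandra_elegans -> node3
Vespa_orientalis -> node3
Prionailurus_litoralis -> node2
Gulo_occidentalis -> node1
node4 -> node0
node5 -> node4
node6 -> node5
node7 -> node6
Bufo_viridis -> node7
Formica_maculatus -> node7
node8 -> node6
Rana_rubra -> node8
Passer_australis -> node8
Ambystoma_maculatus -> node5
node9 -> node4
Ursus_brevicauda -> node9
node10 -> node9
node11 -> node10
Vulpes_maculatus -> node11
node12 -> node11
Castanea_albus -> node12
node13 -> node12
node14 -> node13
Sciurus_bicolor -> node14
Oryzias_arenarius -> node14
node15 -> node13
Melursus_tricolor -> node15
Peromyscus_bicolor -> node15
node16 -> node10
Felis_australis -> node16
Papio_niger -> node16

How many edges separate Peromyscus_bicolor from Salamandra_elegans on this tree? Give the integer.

The MRCA of Peromyscus_bicolor and Salamandra_elegans is the root of the tree.
From Peromyscus_bicolor up to that node: 8 branches. From Salamandra_elegans up to the same node: 4 branches. Total: 8 + 4 = 12.

12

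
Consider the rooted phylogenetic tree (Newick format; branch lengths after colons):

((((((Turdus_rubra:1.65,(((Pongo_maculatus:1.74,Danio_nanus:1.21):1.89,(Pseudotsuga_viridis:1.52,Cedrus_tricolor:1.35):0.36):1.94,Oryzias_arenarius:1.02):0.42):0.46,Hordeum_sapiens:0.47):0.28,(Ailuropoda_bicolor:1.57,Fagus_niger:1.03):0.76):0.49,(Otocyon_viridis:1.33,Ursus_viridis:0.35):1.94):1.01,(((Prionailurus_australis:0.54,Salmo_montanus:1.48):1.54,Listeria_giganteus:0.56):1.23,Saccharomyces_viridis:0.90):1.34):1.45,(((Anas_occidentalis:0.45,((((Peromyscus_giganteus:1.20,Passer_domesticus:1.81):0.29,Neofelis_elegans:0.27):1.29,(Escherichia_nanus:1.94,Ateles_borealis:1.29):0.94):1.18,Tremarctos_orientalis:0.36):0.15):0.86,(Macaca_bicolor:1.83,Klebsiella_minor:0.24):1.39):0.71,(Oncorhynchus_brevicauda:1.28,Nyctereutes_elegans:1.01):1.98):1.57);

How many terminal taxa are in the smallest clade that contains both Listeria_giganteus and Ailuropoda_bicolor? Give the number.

15

The MRCA of Listeria_giganteus and Ailuropoda_bicolor is the node subtending (((((Turdus_rubra,(((Pongo_maculatus,Danio_nanus),(Pseudotsuga_viridis,Cedrus_tricolor)),Oryzias_arenarius)),Hordeum_sapiens),(Ailuropoda_bicolor,Fagus_niger)),(Otocyon_viridis,Ursus_viridis)),(((Prionailurus_australis,Salmo_montanus),Listeria_giganteus),Saccharomyces_viridis)).
That clade contains 15 terminal taxa: Ailuropoda_bicolor, Cedrus_tricolor, Danio_nanus, Fagus_niger, Hordeum_sapiens, Listeria_giganteus, Oryzias_arenarius, Otocyon_viridis, Pongo_maculatus, Prionailurus_australis, Pseudotsuga_viridis, Saccharomyces_viridis, Salmo_montanus, Turdus_rubra, Ursus_viridis.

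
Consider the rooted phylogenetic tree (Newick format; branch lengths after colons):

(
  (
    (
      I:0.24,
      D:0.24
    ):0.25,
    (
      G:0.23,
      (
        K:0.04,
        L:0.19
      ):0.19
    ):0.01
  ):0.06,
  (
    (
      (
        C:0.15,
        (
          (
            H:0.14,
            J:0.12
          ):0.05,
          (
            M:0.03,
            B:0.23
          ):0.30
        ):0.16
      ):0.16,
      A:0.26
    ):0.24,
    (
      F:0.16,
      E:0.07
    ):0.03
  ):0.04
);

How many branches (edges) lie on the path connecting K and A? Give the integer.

7

The MRCA of K and A is the root of the tree.
From K up to that node: 4 branches. From A up to the same node: 3 branches. Total: 4 + 3 = 7.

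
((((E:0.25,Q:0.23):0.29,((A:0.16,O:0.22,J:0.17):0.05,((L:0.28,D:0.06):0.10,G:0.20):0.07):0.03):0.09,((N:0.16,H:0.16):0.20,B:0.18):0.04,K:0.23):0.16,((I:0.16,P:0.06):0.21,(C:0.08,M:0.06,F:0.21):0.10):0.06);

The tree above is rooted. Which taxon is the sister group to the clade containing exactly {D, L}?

The clade containing exactly {D, L} attaches to the tree at the node subtending ((L,D),G).
The other lineage descending from that same node — the sister group — is the single tip G.

G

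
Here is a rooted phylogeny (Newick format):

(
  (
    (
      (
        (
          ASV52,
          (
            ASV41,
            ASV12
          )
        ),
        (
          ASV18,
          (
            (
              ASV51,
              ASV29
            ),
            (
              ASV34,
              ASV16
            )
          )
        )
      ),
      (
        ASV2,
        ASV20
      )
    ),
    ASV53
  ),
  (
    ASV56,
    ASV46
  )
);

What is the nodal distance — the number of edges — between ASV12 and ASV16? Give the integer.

The MRCA of ASV12 and ASV16 is the node subtending ((ASV52,(ASV41,ASV12)),(ASV18,((ASV51,ASV29),(ASV34,ASV16)))).
From ASV12 up to that node: 3 branches. From ASV16 up to the same node: 4 branches. Total: 3 + 4 = 7.

7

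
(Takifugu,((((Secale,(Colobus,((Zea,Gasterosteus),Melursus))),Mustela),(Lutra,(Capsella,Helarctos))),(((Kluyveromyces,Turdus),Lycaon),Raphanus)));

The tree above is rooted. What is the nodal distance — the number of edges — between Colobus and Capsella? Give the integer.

7

The MRCA of Colobus and Capsella is the node subtending (((Secale,(Colobus,((Zea,Gasterosteus),Melursus))),Mustela),(Lutra,(Capsella,Helarctos))).
From Colobus up to that node: 4 branches. From Capsella up to the same node: 3 branches. Total: 4 + 3 = 7.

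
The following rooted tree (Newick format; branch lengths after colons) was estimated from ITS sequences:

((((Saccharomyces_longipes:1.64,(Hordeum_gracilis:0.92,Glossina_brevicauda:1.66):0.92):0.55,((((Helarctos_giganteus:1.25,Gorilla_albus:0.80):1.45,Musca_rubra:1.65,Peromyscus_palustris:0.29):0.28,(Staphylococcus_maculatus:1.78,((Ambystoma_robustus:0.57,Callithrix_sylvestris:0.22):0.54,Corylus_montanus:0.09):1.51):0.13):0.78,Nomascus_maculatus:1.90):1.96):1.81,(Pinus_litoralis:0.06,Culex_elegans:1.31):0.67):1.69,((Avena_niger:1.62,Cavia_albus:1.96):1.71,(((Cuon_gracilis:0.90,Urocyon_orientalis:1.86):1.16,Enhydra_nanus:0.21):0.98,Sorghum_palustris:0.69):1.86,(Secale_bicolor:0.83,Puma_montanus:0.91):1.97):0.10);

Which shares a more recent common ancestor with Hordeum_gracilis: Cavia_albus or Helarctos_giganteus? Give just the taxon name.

Helarctos_giganteus

The MRCA of Hordeum_gracilis and Helarctos_giganteus subtends ((Saccharomyces_longipes,(Hordeum_gracilis,Glossina_brevicauda)),((((Helarctos_giganteus,Gorilla_albus),Musca_rubra,Peromyscus_palustris),(Staphylococcus_maculatus,((Ambystoma_robustus,Callithrix_sylvestris),Corylus_montanus))),Nomascus_maculatus)) (12 taxa).
The MRCA of Hordeum_gracilis and Cavia_albus is the root, subtending the entire tree (22 taxa).
The first is nested inside the second, so Hordeum_gracilis shares a more recent common ancestor with Helarctos_giganteus.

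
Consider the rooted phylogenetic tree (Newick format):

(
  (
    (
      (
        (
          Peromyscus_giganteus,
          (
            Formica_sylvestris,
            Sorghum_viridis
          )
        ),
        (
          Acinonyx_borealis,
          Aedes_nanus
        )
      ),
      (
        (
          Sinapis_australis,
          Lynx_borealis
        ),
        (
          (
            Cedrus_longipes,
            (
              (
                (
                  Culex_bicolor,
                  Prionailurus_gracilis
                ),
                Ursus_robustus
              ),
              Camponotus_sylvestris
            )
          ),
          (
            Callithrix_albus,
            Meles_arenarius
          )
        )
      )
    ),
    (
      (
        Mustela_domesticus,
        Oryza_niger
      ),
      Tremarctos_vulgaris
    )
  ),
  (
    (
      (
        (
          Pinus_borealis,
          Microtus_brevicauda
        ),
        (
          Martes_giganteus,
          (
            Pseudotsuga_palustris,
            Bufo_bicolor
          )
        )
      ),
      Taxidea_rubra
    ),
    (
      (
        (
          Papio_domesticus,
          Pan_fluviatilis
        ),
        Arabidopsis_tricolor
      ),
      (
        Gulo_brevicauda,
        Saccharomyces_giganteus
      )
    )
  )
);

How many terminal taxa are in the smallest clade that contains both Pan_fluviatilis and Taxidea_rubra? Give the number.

11

The MRCA of Pan_fluviatilis and Taxidea_rubra is the node subtending ((((Pinus_borealis,Microtus_brevicauda),(Martes_giganteus,(Pseudotsuga_palustris,Bufo_bicolor))),Taxidea_rubra),(((Papio_domesticus,Pan_fluviatilis),Arabidopsis_tricolor),(Gulo_brevicauda,Saccharomyces_giganteus))).
That clade contains 11 terminal taxa: Arabidopsis_tricolor, Bufo_bicolor, Gulo_brevicauda, Martes_giganteus, Microtus_brevicauda, Pan_fluviatilis, Papio_domesticus, Pinus_borealis, Pseudotsuga_palustris, Saccharomyces_giganteus, Taxidea_rubra.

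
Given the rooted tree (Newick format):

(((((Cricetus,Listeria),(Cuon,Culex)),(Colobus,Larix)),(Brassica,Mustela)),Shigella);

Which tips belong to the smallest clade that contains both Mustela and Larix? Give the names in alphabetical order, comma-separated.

Brassica, Colobus, Cricetus, Culex, Cuon, Larix, Listeria, Mustela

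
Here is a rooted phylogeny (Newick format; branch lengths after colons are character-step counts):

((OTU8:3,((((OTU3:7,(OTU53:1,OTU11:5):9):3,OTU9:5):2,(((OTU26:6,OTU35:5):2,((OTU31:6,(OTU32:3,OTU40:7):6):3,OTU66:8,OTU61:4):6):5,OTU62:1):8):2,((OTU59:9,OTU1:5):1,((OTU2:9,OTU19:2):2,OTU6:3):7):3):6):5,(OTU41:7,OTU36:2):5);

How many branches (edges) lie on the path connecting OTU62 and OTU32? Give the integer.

6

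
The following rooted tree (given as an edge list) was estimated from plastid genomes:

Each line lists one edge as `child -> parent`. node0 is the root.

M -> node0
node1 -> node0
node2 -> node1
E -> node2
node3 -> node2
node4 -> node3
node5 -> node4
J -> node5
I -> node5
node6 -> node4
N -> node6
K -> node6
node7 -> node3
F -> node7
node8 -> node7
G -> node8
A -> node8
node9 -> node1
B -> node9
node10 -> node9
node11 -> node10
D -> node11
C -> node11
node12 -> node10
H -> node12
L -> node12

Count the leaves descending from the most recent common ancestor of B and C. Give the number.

5

The MRCA of B and C is the node subtending (B,((D,C),(H,L))).
That clade contains 5 terminal taxa: B, C, D, H, L.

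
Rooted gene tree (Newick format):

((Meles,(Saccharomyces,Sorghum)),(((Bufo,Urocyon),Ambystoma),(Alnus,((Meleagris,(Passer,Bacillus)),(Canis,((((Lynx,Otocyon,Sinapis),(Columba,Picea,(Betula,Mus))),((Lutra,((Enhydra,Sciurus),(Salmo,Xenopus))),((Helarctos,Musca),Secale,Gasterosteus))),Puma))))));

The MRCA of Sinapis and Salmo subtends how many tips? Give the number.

16

The MRCA of Sinapis and Salmo is the node subtending (((Lynx,Otocyon,Sinapis),(Columba,Picea,(Betula,Mus))),((Lutra,((Enhydra,Sciurus),(Salmo,Xenopus))),((Helarctos,Musca),Secale,Gasterosteus))).
That clade contains 16 terminal taxa: Betula, Columba, Enhydra, Gasterosteus, Helarctos, Lutra, Lynx, Mus, Musca, Otocyon, Picea, Salmo, Sciurus, Secale, Sinapis, Xenopus.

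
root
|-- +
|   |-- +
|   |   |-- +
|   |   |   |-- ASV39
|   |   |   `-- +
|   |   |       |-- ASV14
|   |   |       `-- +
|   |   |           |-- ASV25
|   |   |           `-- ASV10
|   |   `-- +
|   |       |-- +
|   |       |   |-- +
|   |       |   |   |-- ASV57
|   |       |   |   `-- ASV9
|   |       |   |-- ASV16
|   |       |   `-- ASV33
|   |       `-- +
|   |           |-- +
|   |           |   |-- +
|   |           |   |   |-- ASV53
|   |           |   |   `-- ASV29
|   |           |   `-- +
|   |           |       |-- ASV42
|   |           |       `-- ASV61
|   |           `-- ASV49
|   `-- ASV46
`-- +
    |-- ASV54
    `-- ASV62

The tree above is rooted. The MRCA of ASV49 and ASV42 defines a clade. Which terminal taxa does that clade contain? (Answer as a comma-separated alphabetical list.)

ASV29, ASV42, ASV49, ASV53, ASV61

Tracing ASV49: it sits inside (((ASV53,ASV29),(ASV42,ASV61)),ASV49).
Tracing ASV42: it sits inside (ASV42,ASV61).
The smallest clade enclosing both is (((ASV53,ASV29),(ASV42,ASV61)),ASV49); the answer is its 5 terminal taxa in alphabetical order.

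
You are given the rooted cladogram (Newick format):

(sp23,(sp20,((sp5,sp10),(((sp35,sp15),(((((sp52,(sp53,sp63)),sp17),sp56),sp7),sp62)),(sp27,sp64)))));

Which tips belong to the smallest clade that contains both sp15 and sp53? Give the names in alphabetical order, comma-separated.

Tracing sp15: it sits inside (sp35,sp15).
Tracing sp53: it sits inside (sp53,sp63).
The smallest clade enclosing both is ((sp35,sp15),(((((sp52,(sp53,sp63)),sp17),sp56),sp7),sp62)); the answer is its 9 terminal taxa in alphabetical order.

sp15, sp17, sp35, sp52, sp53, sp56, sp62, sp63, sp7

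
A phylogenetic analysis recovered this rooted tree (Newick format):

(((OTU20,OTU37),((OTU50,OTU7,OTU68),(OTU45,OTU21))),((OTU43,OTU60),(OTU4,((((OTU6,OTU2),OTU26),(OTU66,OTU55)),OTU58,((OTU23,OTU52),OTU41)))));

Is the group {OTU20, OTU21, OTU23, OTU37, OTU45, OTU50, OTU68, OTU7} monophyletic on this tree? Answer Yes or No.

The MRCA of the listed taxa is the root, so the smallest clade containing them is the whole tree.
That clade also contains OTU2, OTU26, OTU4, OTU41, OTU43, OTU52, OTU55, OTU58, OTU6, OTU60, OTU66, which are not in the proposed group, so the group is not monophyletic.

No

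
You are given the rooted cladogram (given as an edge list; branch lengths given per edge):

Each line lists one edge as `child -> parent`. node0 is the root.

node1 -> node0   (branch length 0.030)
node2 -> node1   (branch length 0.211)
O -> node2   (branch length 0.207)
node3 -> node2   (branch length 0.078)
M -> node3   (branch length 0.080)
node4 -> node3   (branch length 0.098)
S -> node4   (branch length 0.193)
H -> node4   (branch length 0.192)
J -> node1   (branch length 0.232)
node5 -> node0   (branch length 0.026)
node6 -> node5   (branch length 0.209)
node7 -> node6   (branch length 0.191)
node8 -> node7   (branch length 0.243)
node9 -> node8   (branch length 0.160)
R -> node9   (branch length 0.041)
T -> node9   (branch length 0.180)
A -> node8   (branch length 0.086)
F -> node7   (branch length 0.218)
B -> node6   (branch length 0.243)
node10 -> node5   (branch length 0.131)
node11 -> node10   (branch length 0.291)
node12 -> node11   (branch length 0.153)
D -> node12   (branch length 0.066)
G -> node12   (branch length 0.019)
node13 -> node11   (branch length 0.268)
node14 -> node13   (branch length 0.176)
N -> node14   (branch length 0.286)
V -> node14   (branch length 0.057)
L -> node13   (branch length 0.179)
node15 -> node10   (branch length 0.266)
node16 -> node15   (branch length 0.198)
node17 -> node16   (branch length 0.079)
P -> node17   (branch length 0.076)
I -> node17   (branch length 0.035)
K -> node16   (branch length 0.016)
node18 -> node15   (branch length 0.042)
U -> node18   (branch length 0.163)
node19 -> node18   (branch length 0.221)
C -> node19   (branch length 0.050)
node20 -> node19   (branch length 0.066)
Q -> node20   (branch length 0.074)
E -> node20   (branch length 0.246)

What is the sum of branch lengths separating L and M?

1.294

The path runs L → … → MRCA → … → M; the MRCA is the root of the tree.
Branch lengths along that path: 0.179 + 0.268 + 0.291 + 0.131 + 0.026 + 0.030 + 0.211 + 0.078 + 0.080 = 1.294.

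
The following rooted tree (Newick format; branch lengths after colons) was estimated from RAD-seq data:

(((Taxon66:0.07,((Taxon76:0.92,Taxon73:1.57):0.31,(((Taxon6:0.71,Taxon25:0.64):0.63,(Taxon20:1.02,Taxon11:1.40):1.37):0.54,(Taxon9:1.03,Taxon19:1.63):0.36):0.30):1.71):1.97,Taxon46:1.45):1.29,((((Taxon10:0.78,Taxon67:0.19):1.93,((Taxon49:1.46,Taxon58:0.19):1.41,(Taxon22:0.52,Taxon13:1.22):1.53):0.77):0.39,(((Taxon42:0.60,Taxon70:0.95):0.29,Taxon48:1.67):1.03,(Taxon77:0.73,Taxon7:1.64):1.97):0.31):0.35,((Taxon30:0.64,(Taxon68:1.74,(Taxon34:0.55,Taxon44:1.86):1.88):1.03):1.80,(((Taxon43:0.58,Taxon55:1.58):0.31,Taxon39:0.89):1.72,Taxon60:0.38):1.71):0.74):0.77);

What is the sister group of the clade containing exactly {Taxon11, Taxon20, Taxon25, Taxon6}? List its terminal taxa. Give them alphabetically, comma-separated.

The clade containing exactly {Taxon11, Taxon20, Taxon25, Taxon6} attaches to the tree at the node subtending (((Taxon6,Taxon25),(Taxon20,Taxon11)),(Taxon9,Taxon19)).
The other lineage descending from that same node — the sister group — is (Taxon9,Taxon19); its 2 tips in alphabetical order are the answer.

Taxon19, Taxon9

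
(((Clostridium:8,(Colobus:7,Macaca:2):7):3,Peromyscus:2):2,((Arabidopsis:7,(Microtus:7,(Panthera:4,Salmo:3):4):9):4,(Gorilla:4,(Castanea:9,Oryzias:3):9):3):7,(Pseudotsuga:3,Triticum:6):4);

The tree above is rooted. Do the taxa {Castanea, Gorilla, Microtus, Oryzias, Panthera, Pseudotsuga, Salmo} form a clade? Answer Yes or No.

The MRCA of the listed taxa is the root, so the smallest clade containing them is the whole tree.
That clade also contains Arabidopsis, Clostridium, Colobus, Macaca, Peromyscus, Triticum, which are not in the proposed group, so the group is not monophyletic.

No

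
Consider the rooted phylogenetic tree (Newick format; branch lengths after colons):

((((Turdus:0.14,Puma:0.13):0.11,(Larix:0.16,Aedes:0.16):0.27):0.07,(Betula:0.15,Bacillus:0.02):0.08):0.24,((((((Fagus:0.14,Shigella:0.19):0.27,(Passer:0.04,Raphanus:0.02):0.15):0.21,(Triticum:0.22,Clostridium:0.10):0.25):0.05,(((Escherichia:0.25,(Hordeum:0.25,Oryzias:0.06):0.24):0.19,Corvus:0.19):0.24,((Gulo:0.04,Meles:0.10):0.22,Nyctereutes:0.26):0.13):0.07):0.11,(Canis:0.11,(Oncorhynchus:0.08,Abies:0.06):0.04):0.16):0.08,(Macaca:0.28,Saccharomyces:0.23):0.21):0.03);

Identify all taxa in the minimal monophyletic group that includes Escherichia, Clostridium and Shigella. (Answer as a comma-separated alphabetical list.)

Clostridium, Corvus, Escherichia, Fagus, Gulo, Hordeum, Meles, Nyctereutes, Oryzias, Passer, Raphanus, Shigella, Triticum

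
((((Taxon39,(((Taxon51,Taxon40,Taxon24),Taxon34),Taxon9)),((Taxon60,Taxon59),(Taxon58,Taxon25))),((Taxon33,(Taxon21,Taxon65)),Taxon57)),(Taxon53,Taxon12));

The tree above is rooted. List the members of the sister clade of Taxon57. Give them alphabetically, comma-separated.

Taxon57 attaches to the tree at the node subtending ((Taxon33,(Taxon21,Taxon65)),Taxon57).
The other lineage descending from that same node — the sister group — is (Taxon33,(Taxon21,Taxon65)); its 3 tips in alphabetical order are the answer.

Taxon21, Taxon33, Taxon65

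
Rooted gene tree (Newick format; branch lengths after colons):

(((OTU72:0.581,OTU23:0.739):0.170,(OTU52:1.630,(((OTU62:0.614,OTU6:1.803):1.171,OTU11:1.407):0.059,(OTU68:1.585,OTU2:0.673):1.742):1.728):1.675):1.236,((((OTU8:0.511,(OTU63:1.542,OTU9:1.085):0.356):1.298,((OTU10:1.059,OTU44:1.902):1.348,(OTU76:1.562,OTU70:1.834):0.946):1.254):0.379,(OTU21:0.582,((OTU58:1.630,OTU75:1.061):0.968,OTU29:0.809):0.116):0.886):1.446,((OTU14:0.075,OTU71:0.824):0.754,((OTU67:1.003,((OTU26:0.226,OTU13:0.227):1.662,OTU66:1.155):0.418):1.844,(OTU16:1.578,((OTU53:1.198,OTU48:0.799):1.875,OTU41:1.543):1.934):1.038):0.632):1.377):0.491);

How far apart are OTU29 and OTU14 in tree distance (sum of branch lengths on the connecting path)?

5.463

The path runs OTU29 → … → MRCA → … → OTU14; the MRCA is the node subtending ((((OTU8,(OTU63,OTU9)),((OTU10,OTU44),(OTU76,OTU70))),(OTU21,((OTU58,OTU75),OTU29))),((OTU14,OTU71),((OTU67,((OTU26,OTU13),OTU66)),(OTU16,((OTU53,OTU48),OTU41))))).
Branch lengths along that path: 0.809 + 0.116 + 0.886 + 1.446 + 1.377 + 0.754 + 0.075 = 5.463.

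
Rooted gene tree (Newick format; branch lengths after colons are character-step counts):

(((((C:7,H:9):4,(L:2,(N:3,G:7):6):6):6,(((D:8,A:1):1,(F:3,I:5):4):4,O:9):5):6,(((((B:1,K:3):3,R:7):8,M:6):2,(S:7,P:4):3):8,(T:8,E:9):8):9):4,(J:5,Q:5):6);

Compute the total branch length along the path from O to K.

The path runs O → … → MRCA → … → K; the MRCA is the node subtending ((((C,H),(L,(N,G))),(((D,A),(F,I)),O)),(((((B,K),R),M),(S,P)),(T,E))).
Branch lengths along that path: 9 + 5 + 6 + 9 + 8 + 2 + 8 + 3 + 3 = 53.

53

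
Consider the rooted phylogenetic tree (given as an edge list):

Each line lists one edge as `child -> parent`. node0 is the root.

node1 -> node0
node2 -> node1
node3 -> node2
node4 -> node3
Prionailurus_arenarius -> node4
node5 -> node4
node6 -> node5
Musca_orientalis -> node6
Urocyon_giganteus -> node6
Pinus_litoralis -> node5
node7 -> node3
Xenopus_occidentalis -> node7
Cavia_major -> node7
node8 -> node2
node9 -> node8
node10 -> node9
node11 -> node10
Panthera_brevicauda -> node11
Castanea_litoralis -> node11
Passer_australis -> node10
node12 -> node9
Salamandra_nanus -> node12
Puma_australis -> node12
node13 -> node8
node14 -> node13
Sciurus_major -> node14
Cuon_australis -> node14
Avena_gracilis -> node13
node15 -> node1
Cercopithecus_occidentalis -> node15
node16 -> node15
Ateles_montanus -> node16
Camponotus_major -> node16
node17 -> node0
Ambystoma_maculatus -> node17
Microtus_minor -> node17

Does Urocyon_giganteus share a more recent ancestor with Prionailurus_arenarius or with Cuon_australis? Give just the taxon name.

Prionailurus_arenarius

The MRCA of Urocyon_giganteus and Prionailurus_arenarius subtends (Prionailurus_arenarius,((Musca_orientalis,Urocyon_giganteus),Pinus_litoralis)) (4 taxa).
The MRCA of Urocyon_giganteus and Cuon_australis subtends (((Prionailurus_arenarius,((Musca_orientalis,Urocyon_giganteus),Pinus_litoralis)),(Xenopus_occidentalis,Cavia_major)),((((Panthera_brevicauda,Castanea_litoralis),Passer_australis),(Salamandra_nanus,Puma_australis)),((Sciurus_major,Cuon_australis),Avena_gracilis))) (14 taxa).
The first is nested inside the second, so Urocyon_giganteus shares a more recent common ancestor with Prionailurus_arenarius.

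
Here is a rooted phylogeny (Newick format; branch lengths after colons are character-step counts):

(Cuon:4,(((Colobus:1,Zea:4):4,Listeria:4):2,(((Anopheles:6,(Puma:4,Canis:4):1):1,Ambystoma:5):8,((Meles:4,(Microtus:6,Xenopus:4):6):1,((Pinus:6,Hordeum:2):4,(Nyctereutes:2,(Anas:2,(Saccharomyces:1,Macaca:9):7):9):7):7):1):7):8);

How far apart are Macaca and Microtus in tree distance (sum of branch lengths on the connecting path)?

The path runs Macaca → … → MRCA → … → Microtus; the MRCA is the node subtending ((Meles,(Microtus,Xenopus)),((Pinus,Hordeum),(Nyctereutes,(Anas,(Saccharomyces,Macaca))))).
Branch lengths along that path: 9 + 7 + 9 + 7 + 7 + 1 + 6 + 6 = 52.

52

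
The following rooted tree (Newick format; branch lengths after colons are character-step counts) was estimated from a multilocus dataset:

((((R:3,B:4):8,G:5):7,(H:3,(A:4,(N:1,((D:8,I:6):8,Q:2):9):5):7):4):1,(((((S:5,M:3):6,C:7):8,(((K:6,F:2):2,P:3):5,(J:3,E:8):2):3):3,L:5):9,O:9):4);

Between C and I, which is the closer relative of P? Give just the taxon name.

C

The MRCA of P and C subtends (((S,M),C),(((K,F),P),(J,E))) (8 taxa).
The MRCA of P and I is the root, subtending the entire tree (19 taxa).
The first is nested inside the second, so P shares a more recent common ancestor with C.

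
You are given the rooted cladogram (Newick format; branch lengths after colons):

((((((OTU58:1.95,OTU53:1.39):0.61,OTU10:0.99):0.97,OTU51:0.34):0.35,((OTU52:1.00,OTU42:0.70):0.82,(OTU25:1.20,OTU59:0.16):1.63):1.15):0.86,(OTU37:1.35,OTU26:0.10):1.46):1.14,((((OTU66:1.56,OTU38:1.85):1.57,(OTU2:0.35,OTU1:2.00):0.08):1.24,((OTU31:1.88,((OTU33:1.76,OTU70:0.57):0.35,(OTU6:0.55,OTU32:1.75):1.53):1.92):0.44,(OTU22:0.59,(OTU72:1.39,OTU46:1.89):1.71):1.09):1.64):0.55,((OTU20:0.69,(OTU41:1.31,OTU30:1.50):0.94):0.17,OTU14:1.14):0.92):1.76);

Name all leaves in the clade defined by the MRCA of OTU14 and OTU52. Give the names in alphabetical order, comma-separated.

Tracing OTU14: it sits inside ((OTU20,(OTU41,OTU30)),OTU14).
Tracing OTU52: it sits inside (OTU52,OTU42).
The smallest clade enclosing both is the whole tree (their MRCA is the root), so the answer is all 26 tips in alphabetical order.

OTU1, OTU10, OTU14, OTU2, OTU20, OTU22, OTU25, OTU26, OTU30, OTU31, OTU32, OTU33, OTU37, OTU38, OTU41, OTU42, OTU46, OTU51, OTU52, OTU53, OTU58, OTU59, OTU6, OTU66, OTU70, OTU72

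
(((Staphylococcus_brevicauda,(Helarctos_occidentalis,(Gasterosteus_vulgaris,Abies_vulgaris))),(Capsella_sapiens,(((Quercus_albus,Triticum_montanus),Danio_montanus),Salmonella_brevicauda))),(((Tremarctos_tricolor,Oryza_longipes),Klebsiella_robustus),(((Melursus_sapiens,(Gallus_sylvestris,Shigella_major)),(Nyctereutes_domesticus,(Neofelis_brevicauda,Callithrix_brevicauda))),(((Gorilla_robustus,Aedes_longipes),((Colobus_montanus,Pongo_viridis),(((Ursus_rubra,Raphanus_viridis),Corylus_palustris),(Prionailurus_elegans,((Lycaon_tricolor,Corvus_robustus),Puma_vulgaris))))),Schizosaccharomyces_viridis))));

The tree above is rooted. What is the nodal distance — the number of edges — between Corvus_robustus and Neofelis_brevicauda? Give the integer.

12

The MRCA of Corvus_robustus and Neofelis_brevicauda is the node subtending (((Melursus_sapiens,(Gallus_sylvestris,Shigella_major)),(Nyctereutes_domesticus,(Neofelis_brevicauda,Callithrix_brevicauda))),(((Gorilla_robustus,Aedes_longipes),((Colobus_montanus,Pongo_viridis),(((Ursus_rubra,Raphanus_viridis),Corylus_palustris),(Prionailurus_elegans,((Lycaon_tricolor,Corvus_robustus),Puma_vulgaris))))),Schizosaccharomyces_viridis)).
From Corvus_robustus up to that node: 8 branches. From Neofelis_brevicauda up to the same node: 4 branches. Total: 8 + 4 = 12.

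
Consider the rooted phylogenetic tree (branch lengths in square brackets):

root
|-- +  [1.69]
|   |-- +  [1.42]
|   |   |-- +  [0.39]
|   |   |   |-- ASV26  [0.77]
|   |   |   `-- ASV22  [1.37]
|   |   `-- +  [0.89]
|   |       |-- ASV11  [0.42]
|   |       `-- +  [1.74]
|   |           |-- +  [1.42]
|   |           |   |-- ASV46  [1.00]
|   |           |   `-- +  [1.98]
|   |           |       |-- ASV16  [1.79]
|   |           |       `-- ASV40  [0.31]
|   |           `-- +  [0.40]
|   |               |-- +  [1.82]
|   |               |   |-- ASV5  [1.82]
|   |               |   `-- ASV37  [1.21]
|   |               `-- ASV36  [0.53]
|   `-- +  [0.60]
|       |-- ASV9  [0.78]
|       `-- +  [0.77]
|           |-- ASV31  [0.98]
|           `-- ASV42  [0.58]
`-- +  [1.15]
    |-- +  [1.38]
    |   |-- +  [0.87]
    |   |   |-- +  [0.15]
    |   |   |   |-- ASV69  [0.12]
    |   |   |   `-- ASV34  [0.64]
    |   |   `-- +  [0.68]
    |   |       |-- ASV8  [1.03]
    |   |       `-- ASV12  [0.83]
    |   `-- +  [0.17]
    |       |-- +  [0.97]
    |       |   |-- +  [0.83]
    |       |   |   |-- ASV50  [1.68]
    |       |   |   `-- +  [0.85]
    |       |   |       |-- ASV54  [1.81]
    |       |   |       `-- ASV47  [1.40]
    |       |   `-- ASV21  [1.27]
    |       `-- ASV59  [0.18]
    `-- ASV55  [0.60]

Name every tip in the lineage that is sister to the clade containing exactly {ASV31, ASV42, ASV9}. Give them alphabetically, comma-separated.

The clade containing exactly {ASV31, ASV42, ASV9} attaches to the tree at the node subtending (((ASV26,ASV22),(ASV11,((ASV46,(ASV16,ASV40)),((ASV5,ASV37),ASV36)))),(ASV9,(ASV31,ASV42))).
The other lineage descending from that same node — the sister group — is ((ASV26,ASV22),(ASV11,((ASV46,(ASV16,ASV40)),((ASV5,ASV37),ASV36)))); its 9 tips in alphabetical order are the answer.

ASV11, ASV16, ASV22, ASV26, ASV36, ASV37, ASV40, ASV46, ASV5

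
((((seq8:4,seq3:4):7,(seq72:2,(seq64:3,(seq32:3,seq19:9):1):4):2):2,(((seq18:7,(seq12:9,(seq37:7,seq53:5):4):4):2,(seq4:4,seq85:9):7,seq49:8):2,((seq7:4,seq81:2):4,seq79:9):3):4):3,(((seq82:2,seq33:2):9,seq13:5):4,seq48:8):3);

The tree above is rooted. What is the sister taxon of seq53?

seq37

seq53 attaches to the tree at the node subtending (seq37,seq53).
The other lineage descending from that same node — the sister group — is the single tip seq37.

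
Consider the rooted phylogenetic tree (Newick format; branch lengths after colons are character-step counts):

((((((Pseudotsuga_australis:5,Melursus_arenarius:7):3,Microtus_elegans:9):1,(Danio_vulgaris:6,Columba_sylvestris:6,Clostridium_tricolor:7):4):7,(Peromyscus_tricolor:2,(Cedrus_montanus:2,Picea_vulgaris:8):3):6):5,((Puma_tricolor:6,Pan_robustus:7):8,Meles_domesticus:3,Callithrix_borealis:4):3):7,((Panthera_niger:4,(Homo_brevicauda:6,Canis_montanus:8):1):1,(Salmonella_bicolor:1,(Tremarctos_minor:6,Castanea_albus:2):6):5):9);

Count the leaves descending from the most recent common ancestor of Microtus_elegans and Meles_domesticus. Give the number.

13

The MRCA of Microtus_elegans and Meles_domesticus is the node subtending (((((Pseudotsuga_australis,Melursus_arenarius),Microtus_elegans),(Danio_vulgaris,Columba_sylvestris,Clostridium_tricolor)),(Peromyscus_tricolor,(Cedrus_montanus,Picea_vulgaris))),((Puma_tricolor,Pan_robustus),Meles_domesticus,Callithrix_borealis)).
That clade contains 13 terminal taxa: Callithrix_borealis, Cedrus_montanus, Clostridium_tricolor, Columba_sylvestris, Danio_vulgaris, Meles_domesticus, Melursus_arenarius, Microtus_elegans, Pan_robustus, Peromyscus_tricolor, Picea_vulgaris, Pseudotsuga_australis, Puma_tricolor.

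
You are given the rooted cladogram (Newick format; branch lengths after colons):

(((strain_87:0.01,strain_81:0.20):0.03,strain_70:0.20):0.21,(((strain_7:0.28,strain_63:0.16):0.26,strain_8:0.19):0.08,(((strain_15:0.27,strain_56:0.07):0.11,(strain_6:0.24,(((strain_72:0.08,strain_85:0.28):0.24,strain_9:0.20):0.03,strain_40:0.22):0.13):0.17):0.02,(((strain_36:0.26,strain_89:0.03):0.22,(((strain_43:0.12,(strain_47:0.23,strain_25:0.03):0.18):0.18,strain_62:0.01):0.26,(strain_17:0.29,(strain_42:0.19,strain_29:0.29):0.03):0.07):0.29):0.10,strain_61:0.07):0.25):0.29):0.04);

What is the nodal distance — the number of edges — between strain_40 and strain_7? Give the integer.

The MRCA of strain_40 and strain_7 is the node subtending (((strain_7,strain_63),strain_8),(((strain_15,strain_56),(strain_6,(((strain_72,strain_85),strain_9),strain_40))),(((strain_36,strain_89),(((strain_43,(strain_47,strain_25)),strain_62),(strain_17,(strain_42,strain_29)))),strain_61))).
From strain_40 up to that node: 5 branches. From strain_7 up to the same node: 3 branches. Total: 5 + 3 = 8.

8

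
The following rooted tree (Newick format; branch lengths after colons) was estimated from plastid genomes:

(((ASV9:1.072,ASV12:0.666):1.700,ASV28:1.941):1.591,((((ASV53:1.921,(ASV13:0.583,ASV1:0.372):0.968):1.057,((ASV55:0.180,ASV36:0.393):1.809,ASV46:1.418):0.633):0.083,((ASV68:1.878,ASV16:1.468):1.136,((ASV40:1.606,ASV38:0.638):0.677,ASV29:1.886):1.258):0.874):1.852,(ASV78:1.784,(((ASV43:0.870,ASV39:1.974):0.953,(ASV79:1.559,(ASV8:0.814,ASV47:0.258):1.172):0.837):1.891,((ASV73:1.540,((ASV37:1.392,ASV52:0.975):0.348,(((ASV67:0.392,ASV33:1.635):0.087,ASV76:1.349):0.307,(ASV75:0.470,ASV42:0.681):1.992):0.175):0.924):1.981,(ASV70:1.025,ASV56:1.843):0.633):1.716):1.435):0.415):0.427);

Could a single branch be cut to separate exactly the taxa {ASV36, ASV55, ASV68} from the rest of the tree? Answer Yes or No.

No

The MRCA of the listed taxa subtends (((ASV53,(ASV13,ASV1)),((ASV55,ASV36),ASV46)),((ASV68,ASV16),((ASV40,ASV38),ASV29))).
That clade also contains ASV1, ASV13, ASV16, ASV29, ASV38, ASV40, ASV46, ASV53, which are not in the proposed group, so the group is not monophyletic.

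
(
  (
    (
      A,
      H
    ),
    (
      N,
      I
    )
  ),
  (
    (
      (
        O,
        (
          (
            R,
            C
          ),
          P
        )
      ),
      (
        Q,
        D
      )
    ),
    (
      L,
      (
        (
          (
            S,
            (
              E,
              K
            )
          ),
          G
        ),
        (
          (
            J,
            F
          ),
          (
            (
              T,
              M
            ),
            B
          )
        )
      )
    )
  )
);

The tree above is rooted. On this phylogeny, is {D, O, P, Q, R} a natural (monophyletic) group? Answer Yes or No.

The MRCA of the listed taxa subtends ((O,((R,C),P)),(Q,D)).
That clade also contains C, which is not in the proposed group, so the group is not monophyletic.

No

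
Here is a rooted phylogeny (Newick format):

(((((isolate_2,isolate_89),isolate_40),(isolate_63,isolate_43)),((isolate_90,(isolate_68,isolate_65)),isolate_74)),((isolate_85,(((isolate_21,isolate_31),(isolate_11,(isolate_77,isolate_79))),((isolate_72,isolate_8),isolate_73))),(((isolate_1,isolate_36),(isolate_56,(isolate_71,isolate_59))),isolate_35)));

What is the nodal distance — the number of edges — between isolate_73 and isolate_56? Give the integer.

8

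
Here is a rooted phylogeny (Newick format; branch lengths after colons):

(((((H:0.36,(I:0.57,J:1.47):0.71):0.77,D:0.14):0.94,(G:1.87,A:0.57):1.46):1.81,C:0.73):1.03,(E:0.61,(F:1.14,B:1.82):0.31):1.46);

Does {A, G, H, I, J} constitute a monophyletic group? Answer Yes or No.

The MRCA of the listed taxa subtends (((H,(I,J)),D),(G,A)).
That clade also contains D, which is not in the proposed group, so the group is not monophyletic.

No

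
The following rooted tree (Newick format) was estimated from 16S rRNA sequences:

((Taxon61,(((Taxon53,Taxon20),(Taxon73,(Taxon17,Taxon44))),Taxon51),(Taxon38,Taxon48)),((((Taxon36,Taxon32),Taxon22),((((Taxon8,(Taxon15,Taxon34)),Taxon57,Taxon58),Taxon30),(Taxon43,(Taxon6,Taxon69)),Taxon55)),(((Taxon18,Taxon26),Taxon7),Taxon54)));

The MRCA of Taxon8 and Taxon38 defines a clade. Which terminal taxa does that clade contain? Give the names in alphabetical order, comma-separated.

Tracing Taxon8: it sits inside (Taxon8,(Taxon15,Taxon34)).
Tracing Taxon38: it sits inside (Taxon38,Taxon48).
The smallest clade enclosing both is the whole tree (their MRCA is the root), so the answer is all 26 tips in alphabetical order.

Taxon15, Taxon17, Taxon18, Taxon20, Taxon22, Taxon26, Taxon30, Taxon32, Taxon34, Taxon36, Taxon38, Taxon43, Taxon44, Taxon48, Taxon51, Taxon53, Taxon54, Taxon55, Taxon57, Taxon58, Taxon6, Taxon61, Taxon69, Taxon7, Taxon73, Taxon8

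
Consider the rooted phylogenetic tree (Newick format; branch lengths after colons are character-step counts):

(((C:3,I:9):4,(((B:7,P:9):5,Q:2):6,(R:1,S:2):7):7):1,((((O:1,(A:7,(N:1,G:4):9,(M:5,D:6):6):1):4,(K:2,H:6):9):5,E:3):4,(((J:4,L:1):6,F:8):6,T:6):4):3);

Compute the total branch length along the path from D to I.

The path runs D → … → MRCA → … → I; the MRCA is the root of the tree.
Branch lengths along that path: 6 + 6 + 1 + 4 + 5 + 4 + 3 + 1 + 4 + 9 = 43.

43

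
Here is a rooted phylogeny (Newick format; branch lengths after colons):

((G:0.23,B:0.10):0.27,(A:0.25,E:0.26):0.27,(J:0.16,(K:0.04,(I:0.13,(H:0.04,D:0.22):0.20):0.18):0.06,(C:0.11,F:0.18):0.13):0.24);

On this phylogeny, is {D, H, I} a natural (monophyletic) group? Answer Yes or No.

Yes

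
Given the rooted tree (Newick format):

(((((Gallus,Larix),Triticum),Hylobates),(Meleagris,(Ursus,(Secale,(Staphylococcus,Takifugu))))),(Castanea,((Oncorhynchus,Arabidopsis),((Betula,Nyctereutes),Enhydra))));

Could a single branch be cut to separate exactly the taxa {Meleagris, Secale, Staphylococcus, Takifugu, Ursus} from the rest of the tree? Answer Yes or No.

The most recent common ancestor of these taxa subtends (Meleagris,(Ursus,(Secale,(Staphylococcus,Takifugu)))).
That clade has exactly 5 tips — every listed taxon and nothing else — so the group is monophyletic.

Yes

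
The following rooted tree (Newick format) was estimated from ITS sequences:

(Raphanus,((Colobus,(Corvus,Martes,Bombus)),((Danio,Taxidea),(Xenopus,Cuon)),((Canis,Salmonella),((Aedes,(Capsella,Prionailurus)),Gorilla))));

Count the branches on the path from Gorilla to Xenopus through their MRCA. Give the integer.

6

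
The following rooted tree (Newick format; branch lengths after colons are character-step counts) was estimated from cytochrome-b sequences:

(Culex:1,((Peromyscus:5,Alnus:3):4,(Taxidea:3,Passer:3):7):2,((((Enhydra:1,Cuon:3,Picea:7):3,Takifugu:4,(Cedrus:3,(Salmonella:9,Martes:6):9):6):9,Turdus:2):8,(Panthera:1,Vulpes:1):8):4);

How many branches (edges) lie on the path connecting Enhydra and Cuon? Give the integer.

The MRCA of Enhydra and Cuon is the node subtending (Enhydra,Cuon,Picea).
From Enhydra up to that node: 1 branch. From Cuon up to the same node: 1 branch. Total: 1 + 1 = 2.

2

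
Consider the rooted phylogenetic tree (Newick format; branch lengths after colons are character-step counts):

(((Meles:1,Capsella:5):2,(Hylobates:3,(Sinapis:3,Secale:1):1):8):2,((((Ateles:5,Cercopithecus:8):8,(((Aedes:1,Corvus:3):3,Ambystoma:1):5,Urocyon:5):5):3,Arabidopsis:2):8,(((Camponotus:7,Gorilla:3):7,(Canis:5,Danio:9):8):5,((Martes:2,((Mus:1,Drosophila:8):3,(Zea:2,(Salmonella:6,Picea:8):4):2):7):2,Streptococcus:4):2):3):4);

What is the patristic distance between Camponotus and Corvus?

The path runs Camponotus → … → MRCA → … → Corvus; the MRCA is the node subtending ((((Ateles,Cercopithecus),(((Aedes,Corvus),Ambystoma),Urocyon)),Arabidopsis),(((Camponotus,Gorilla),(Canis,Danio)),((Martes,((Mus,Drosophila),(Zea,(Salmonella,Picea)))),Streptococcus))).
Branch lengths along that path: 7 + 7 + 5 + 3 + 8 + 3 + 5 + 5 + 3 + 3 = 49.

49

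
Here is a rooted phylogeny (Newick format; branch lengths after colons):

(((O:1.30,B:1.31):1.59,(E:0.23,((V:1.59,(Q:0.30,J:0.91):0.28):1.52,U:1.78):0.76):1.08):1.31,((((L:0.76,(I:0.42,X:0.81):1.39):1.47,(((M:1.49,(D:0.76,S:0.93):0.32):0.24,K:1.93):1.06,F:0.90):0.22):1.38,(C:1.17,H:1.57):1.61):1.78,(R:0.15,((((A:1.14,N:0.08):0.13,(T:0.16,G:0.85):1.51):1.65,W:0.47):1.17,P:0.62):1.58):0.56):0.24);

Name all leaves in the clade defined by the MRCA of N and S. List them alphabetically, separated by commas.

Tracing N: it sits inside (A,N).
Tracing S: it sits inside (D,S).
The smallest clade enclosing both is ((((L,(I,X)),(((M,(D,S)),K),F)),(C,H)),(R,((((A,N),(T,G)),W),P))); the answer is its 17 terminal taxa in alphabetical order.

A, C, D, F, G, H, I, K, L, M, N, P, R, S, T, W, X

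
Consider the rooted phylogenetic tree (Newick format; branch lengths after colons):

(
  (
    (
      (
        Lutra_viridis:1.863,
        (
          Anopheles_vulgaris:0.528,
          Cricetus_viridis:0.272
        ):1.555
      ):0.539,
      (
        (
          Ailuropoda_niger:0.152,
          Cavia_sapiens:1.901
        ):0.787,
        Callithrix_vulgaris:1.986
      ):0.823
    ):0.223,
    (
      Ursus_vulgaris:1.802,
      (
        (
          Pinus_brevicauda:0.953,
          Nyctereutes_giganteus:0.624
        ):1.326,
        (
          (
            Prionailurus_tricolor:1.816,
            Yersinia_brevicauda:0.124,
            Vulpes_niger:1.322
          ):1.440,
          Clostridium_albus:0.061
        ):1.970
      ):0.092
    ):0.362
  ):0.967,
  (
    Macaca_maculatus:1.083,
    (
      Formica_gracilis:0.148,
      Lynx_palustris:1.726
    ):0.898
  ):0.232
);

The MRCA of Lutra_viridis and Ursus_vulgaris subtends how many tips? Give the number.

13

The MRCA of Lutra_viridis and Ursus_vulgaris is the node subtending (((Lutra_viridis,(Anopheles_vulgaris,Cricetus_viridis)),((Ailuropoda_niger,Cavia_sapiens),Callithrix_vulgaris)),(Ursus_vulgaris,((Pinus_brevicauda,Nyctereutes_giganteus),((Prionailurus_tricolor,Yersinia_brevicauda,Vulpes_niger),Clostridium_albus)))).
That clade contains 13 terminal taxa: Ailuropoda_niger, Anopheles_vulgaris, Callithrix_vulgaris, Cavia_sapiens, Clostridium_albus, Cricetus_viridis, Lutra_viridis, Nyctereutes_giganteus, Pinus_brevicauda, Prionailurus_tricolor, Ursus_vulgaris, Vulpes_niger, Yersinia_brevicauda.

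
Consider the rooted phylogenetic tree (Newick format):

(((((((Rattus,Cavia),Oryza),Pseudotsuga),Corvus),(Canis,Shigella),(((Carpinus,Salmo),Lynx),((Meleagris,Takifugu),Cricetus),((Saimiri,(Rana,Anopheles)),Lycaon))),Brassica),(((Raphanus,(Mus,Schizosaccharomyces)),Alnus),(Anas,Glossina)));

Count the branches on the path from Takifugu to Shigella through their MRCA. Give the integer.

6

The MRCA of Takifugu and Shigella is the node subtending (((((Rattus,Cavia),Oryza),Pseudotsuga),Corvus),(Canis,Shigella),(((Carpinus,Salmo),Lynx),((Meleagris,Takifugu),Cricetus),((Saimiri,(Rana,Anopheles)),Lycaon))).
From Takifugu up to that node: 4 branches. From Shigella up to the same node: 2 branches. Total: 4 + 2 = 6.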